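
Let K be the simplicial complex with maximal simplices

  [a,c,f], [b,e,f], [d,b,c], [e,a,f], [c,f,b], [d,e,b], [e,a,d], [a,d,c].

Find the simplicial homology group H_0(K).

H_0 ≅ Z.

K has 6 vertices, 12 edges, 8 triangles.
rank ∂_0 = 0, rank ∂_1 = 5 ⇒ b_0 = 6 − 0 − 5 = 1; all invariant factors of ∂_1 are 1 so no torsion. So H_0 ≅ Z.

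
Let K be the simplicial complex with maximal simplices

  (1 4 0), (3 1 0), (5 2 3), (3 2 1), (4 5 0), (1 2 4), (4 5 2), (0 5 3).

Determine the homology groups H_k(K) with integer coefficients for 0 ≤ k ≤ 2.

We work with the vertex ordering 0 < 1 < 2 < 3 < 4 < 5. The simplices of K, each written with vertices in increasing order, are:

  0-simplices (6): [0], [1], [2], [3], [4], [5]
  1-simplices (12): [0,1], [0,3], [0,4], [0,5], [1,2], [1,3], [1,4], [2,3], [2,4], [2,5], [3,5], [4,5]
  2-simplices (8): [0,1,3], [0,1,4], [0,3,5], [0,4,5], [1,2,3], [1,2,4], [2,3,5], [2,4,5]

so the chain groups are C_0 ≅ Z^6, C_1 ≅ Z^12, C_2 ≅ Z^8.

∂_1: C_1 → C_0 sends each edge [p,q] (with p < q) to q − p.
The resulting 6×12 matrix has rank 5, and its Smith normal form has invariant factors (1,1,1,1,1).

∂_2: C_2 → C_1 sends each 2-simplex [p,q,r] to [q,r] − [p,r] + [p,q]. For instance
  ∂[2,3,5] = [3,5] − [2,5] + [2,3],
  ∂[0,1,4] = [1,4] − [0,4] + [0,1].
As a 12×8 matrix over Z this has rank 7, with invariant factors (1,1,1,1,1,1,1).

From H_k ≅ ker(∂_k) / im(∂_{k+1}) we obtain:

  H_0: rank C_0 − rank ∂_1 = 6 − 5 = 1, and the invariant factors of ∂_1 are all 1, so H_0 ≅ Z.
  H_1: rank ker ∂_1 − rank ∂_2 = (12 − 5) − 7 = 0, and the invariant factors of ∂_2 are all 1, so H_1 ≅ 0.
  H_2: rank ker ∂_2 − rank ∂_3 = (8 − 7) − 0 = 1, and there is no ∂_3, so H_2 ≅ Z.

As a check, the Euler characteristic is 6 − 12 + 8 = 2, which agrees with 1 − 0 + 1 = 2.

H_0 = Z,  H_1 = 0,  H_2 = Z.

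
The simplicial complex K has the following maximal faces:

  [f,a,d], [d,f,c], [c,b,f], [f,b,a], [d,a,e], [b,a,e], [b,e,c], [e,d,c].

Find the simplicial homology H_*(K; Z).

H_0 ≅ Z,  H_1 = 0,  H_2 ≅ Z.

K has 6 vertices, 12 edges, 8 triangles.
rank ∂_0 = 0, rank ∂_1 = 5 ⇒ b_0 = 6 − 0 − 5 = 1; all invariant factors of ∂_1 are 1 so no torsion. So H_0 = Z.
rank ∂_1 = 5, rank ∂_2 = 7 ⇒ b_1 = 12 − 5 − 7 = 0; all invariant factors of ∂_2 are 1 so no torsion. So H_1 = 0.
rank ∂_2 = 7, rank ∂_3 = 0 ⇒ b_2 = 8 − 7 − 0 = 1. So H_2 = Z.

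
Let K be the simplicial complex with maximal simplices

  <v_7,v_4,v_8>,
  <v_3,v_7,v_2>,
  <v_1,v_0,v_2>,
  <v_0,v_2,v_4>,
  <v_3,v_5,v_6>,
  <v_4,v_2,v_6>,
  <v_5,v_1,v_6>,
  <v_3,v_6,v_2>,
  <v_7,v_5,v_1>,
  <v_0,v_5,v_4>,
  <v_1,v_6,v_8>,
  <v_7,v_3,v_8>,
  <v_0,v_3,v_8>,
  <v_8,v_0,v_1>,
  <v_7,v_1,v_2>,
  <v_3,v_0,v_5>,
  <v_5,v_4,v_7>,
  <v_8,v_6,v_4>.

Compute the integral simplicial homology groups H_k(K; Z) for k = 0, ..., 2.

Order the vertices as v_0 < v_1 < v_2 < v_3 < v_4 < v_5 < v_6 < v_7 < v_8. Listing each simplex with vertices in this order, K has dimension 2 with simplices:

  0-simplices (9): [v_0], [v_1], [v_2], [v_3], [v_4], [v_5], [v_6], [v_7], [v_8]
  1-simplices (27): (27 of them)
  2-simplices (18): (18 of them)

Hence C_0 ≅ Z^9, C_1 ≅ Z^27, C_2 ≅ Z^18.

∂_1: C_1 → C_0 is given by ∂[p,q] = [q] − [p].
This gives a 9×27 integer matrix of rank 8; reducing to Smith normal form yields diagonal entries (1,1,1,1,1,1,1,1).

Boundary ∂_2: C_2 → C_1 sends each 2-simplex [p,q,r] to [q,r] − [p,r] + [p,q]. For instance
  ∂[v_4,v_5,v_7] = [v_5,v_7] − [v_4,v_7] + [v_4,v_5],
  ∂[v_2,v_3,v_6] = [v_3,v_6] − [v_2,v_6] + [v_2,v_3].
As a 27×18 matrix over Z this has rank 17, with invariant factors (1,1,1,1,1,1,1,1,1,1,1,1,1,1,1,1,1).

Computing H_k = (kernel of ∂_k) / (image of ∂_{k+1}):

  H_0: rank C_0 − rank ∂_1 = 9 − 8 = 1, and the invariant factors of ∂_1 are all 1, so H_0 = Z.
  H_1: rank ker ∂_1 − rank ∂_2 = (27 − 8) − 17 = 2, and the invariant factors of ∂_2 are all 1, so H_1 = Z^2.
  H_2: rank ker ∂_2 − rank ∂_3 = (18 − 17) − 0 = 1, and there is no ∂_3, so H_2 = Z.

As a check, the Euler characteristic is 9 − 27 + 18 = 0, which agrees with 1 − 2 + 1 = 0.
(K is a triangulation of the torus T^2.)

H_0 = Z,  H_1 = Z^2,  H_2 = Z.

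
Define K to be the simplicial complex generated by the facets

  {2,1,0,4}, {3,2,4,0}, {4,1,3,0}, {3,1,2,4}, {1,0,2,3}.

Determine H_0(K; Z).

H_0 = Z.

Fix the vertex order 0 < 1 < 2 < 3 < 4 and write every simplex with vertices in increasing order. Then dim K = 3 and the simplices of K are:

  0-simplices (5): [0], [1], [2], [3], [4]
  1-simplices (10): [0,1], [0,2], [0,3], [0,4], [1,2], [1,3], [1,4], [2,3], [2,4], [3,4]
  2-simplices (10): [0,1,2], [0,1,3], [0,1,4], [0,2,3], [0,2,4], [0,3,4], [1,2,3], [1,2,4], [1,3,4], [2,3,4]
  3-simplices (5): [0,1,2,3], [0,1,2,4], [0,1,3,4], [0,2,3,4], [1,2,3,4]

giving chain groups C_0 ≅ Z^5, C_1 ≅ Z^10, C_2 ≅ Z^10, C_3 ≅ Z^5.

The boundary map ∂_1: C_1 → C_0 maps an edge to its endpoints' difference, ∂[p,q] = q − p. For instance
  ∂[2,4] = [4] − [2].
As a 5×10 matrix over Z this has rank 4, with invariant factors (1,1,1,1).

∂_2: C_2 → C_1 sends each 2-simplex [p,q,r] to [q,r] − [p,r] + [p,q]. For instance
  ∂[0,1,4] = [1,4] − [0,4] + [0,1],
  ∂[1,2,4] = [2,4] − [1,4] + [1,2].
The resulting 10×10 matrix has rank 6, and its Smith normal form has invariant factors (1,1,1,1,1,1).

The boundary map ∂_3: C_3 → C_2 sends each 3-simplex σ to the alternating sum Σ_i (−1)^i (σ with its i-th vertex removed). For instance
  ∂[0,1,2,4] = [1,2,4] − [0,2,4] + [0,1,4] − [0,1,2],
  ∂[1,2,3,4] = [2,3,4] − [1,3,4] + [1,2,4] − [1,2,3].
The 10×5 boundary matrix has rank 4 and Smith normal form diag(1,1,1,1).

Now H_k = ker ∂_k / im ∂_{k+1}, so:

  H_0: rank C_0 − rank ∂_1 = 5 − 4 = 1, and the invariant factors of ∂_1 are all 1, so H_0 ≅ Z.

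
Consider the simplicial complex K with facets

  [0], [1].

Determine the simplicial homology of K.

Fix the vertex order 0 < 1 and write every simplex with vertices in increasing order. Then dim K = 0 and the simplices of K are:

  0-simplices (2): [0], [1]

so the chain groups are C_0 ≅ Z^2.

Reading off H_k = ker ∂_k / im ∂_{k+1}:

  H_0: rank C_0 − rank ∂_1 = 2 − 0 = 2, and there is no ∂_1, so H_0 = Z^2.

H_0 ≅ Z^2.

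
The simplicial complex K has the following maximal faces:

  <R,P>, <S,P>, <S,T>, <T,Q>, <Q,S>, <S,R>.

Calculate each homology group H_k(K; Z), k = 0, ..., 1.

H_0 = Z,  H_1 = Z^2.

Order the vertices as P < Q < R < S < T. Listing each simplex with vertices in this order, K has dimension 1 with simplices:

  0-simplices (5): P, Q, R, S, T
  1-simplices (6): PR, PS, QS, QT, RS, ST

giving chain groups C_0 ≅ Z^5, C_1 ≅ Z^6.

The boundary map ∂_1: C_1 → C_0 sends each edge [p,q] (with p < q) to q − p. For instance
  ∂ST = T − S.
As a 5×6 matrix over Z this has rank 4, with invariant factors (1,1,1,1).

Now H_k = ker ∂_k / im ∂_{k+1}, so:

  H_0: rank C_0 − rank ∂_1 = 5 − 4 = 1, and the invariant factors of ∂_1 are all 1, so H_0 ≅ Z.
  H_1: rank ker ∂_1 − rank ∂_2 = (6 − 4) − 0 = 2, and there is no ∂_2, so H_1 ≅ Z^2.

As a check, the Euler characteristic is 5 − 6 = -1, which agrees with 1 − 2 = -1.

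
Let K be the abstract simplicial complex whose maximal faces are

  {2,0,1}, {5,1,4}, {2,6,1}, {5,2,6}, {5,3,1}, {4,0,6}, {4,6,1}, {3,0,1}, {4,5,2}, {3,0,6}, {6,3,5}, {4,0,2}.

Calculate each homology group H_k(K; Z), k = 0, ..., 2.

H_0 = Z,  H_1 = Z/2,  H_2 = 0.

Order the vertices as 0 < 1 < 2 < 3 < 4 < 5 < 6. Listing each simplex with vertices in this order, K has dimension 2 with simplices:

  0-simplices (7): [0], [1], [2], [3], [4], [5], [6]
  1-simplices (18): [0,1], [0,2], [0,3], [0,4], [0,6], [1,2], [1,3], [1,4], [1,5], [1,6], [2,4], [2,5], [2,6], [3,5], [3,6], [4,5], [4,6], [5,6]
  2-simplices (12): [0,1,2], [0,1,3], [0,2,4], [0,3,6], [0,4,6], [1,2,6], [1,3,5], [1,4,5], [1,4,6], [2,4,5], [2,5,6], [3,5,6]

Hence C_0 ≅ Z^7, C_1 ≅ Z^18, C_2 ≅ Z^12.

∂_1: C_1 → C_0 sends each edge [p,q] (with p < q) to q − p.
As a 7×18 matrix over Z this has rank 6, with invariant factors (1,1,1,1,1,1).

∂_2: C_2 → C_1 sends each 2-simplex [p,q,r] to [q,r] − [p,r] + [p,q]. For instance
  ∂[0,4,6] = [4,6] − [0,6] + [0,4],
  ∂[1,4,5] = [4,5] − [1,5] + [1,4].
The 18×12 boundary matrix has rank 12 and Smith normal form diag(1,1,1,1,1,1,1,1,1,1,1,2).

From H_k ≅ ker(∂_k) / im(∂_{k+1}) we obtain:

  H_0: rank C_0 − rank ∂_1 = 7 − 6 = 1, and the invariant factors of ∂_1 are all 1, so H_0 ≅ Z.
  H_1: rank ker ∂_1 − rank ∂_2 = (18 − 6) − 12 = 0, and ∂_2 has invariant factor 2 > 1, so H_1 ≅ Z/2.
  H_2: rank ker ∂_2 − rank ∂_3 = (12 − 12) − 0 = 0, and there is no ∂_3, so H_2 ≅ 0.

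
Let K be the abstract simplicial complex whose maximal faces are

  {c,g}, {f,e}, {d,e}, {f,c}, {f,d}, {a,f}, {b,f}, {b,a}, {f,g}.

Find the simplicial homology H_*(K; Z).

We work with the vertex ordering a < b < c < d < e < f < g. The simplices of K, each written with vertices in increasing order, are:

  0-simplices (7): a, b, c, d, e, f, g
  1-simplices (9): ab, af, bf, cf, cg, de, df, ef, fg

so the chain groups are C_0 ≅ Z^7, C_1 ≅ Z^9.

Boundary ∂_1: C_1 → C_0 maps an edge to its endpoints' difference, ∂[p,q] = q − p.
The resulting 7×9 matrix has rank 6, and its Smith normal form has invariant factors (1,1,1,1,1,1).

Computing H_k = (kernel of ∂_k) / (image of ∂_{k+1}):

  H_0: rank C_0 − rank ∂_1 = 7 − 6 = 1, and the invariant factors of ∂_1 are all 1, so H_0 = Z.
  H_1: rank ker ∂_1 − rank ∂_2 = (9 − 6) − 0 = 3, and there is no ∂_2, so H_1 = Z^3.

H_0 ≅ Z,  H_1 ≅ Z^3.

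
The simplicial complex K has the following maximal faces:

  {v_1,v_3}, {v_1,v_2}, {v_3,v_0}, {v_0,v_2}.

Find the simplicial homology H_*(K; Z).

H_0 ≅ Z,  H_1 ≅ Z.

Order the vertices as v_0 < v_1 < v_2 < v_3. Listing each simplex with vertices in this order, K has dimension 1 with simplices:

  0-simplices (4): [v_0], [v_1], [v_2], [v_3]
  1-simplices (4): [v_0,v_2], [v_0,v_3], [v_1,v_2], [v_1,v_3]

so the chain groups are C_0 ≅ Z^4, C_1 ≅ Z^4.

The boundary map ∂_1: C_1 → C_0 sends each edge [p,q] (with p < q) to q − p. For instance
  ∂[v_1,v_2] = [v_2] − [v_1].
The resulting 4×4 matrix has rank 3, and its Smith normal form has invariant factors (1,1,1).

Reading off H_k = ker ∂_k / im ∂_{k+1}:

  H_0: rank C_0 − rank ∂_1 = 4 − 3 = 1, and the invariant factors of ∂_1 are all 1, so H_0 ≅ Z.
  H_1: rank ker ∂_1 − rank ∂_2 = (4 − 3) − 0 = 1, and there is no ∂_2, so H_1 ≅ Z.

As a check, the Euler characteristic is 4 − 4 = 0, which agrees with 1 − 1 = 0.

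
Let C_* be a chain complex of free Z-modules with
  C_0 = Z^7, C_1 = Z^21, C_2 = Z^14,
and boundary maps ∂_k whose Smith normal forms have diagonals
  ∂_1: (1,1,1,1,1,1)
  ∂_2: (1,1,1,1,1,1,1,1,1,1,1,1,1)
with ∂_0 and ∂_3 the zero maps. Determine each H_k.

H_0: b_0 = 7 − 0 − 6 = 1; torsion from ∂_1 factors > 1: none. So H_0 ≅ Z.
H_1: b_1 = 21 − 6 − 13 = 2; torsion from ∂_2 factors > 1: none. So H_1 ≅ Z^2.
H_2: b_2 = 14 − 13 − 0 = 1; torsion from ∂_3 factors > 1: none. So H_2 ≅ Z.

H_0 ≅ Z,  H_1 ≅ Z^2,  H_2 ≅ Z.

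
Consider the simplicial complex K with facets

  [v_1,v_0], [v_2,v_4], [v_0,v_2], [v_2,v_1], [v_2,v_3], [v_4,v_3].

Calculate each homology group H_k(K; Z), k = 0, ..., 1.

H_0 = Z,  H_1 = Z^2.

Fix the vertex order v_0 < v_1 < v_2 < v_3 < v_4 and write every simplex with vertices in increasing order. Then dim K = 1 and the simplices of K are:

  0-simplices (5): [v_0], [v_1], [v_2], [v_3], [v_4]
  1-simplices (6): [v_0,v_1], [v_0,v_2], [v_1,v_2], [v_2,v_3], [v_2,v_4], [v_3,v_4]

so the chain groups are C_0 ≅ Z^5, C_1 ≅ Z^6.

The boundary map ∂_1: C_1 → C_0 maps an edge to its endpoints' difference, ∂[p,q] = q − p. For instance
  ∂[v_1,v_2] = [v_2] − [v_1].
The 5×6 boundary matrix has rank 4 and Smith normal form diag(1,1,1,1).

Reading off H_k = ker ∂_k / im ∂_{k+1}:

  H_0: rank C_0 − rank ∂_1 = 5 − 4 = 1, and the invariant factors of ∂_1 are all 1, so H_0 ≅ Z.
  H_1: rank ker ∂_1 − rank ∂_2 = (6 − 4) − 0 = 2, and there is no ∂_2, so H_1 ≅ Z^2.

As a check, the Euler characteristic is 5 − 6 = -1, which agrees with 1 − 2 = -1.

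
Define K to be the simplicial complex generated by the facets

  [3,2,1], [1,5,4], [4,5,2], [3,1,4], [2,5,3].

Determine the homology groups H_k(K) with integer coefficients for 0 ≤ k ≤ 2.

Order the vertices as 1 < 2 < 3 < 4 < 5. Listing each simplex with vertices in this order, K has dimension 2 with simplices:

  0-simplices (5): [1], [2], [3], [4], [5]
  1-simplices (10): [1,2], [1,3], [1,4], [1,5], [2,3], [2,4], [2,5], [3,4], [3,5], [4,5]
  2-simplices (5): [1,2,3], [1,3,4], [1,4,5], [2,3,5], [2,4,5]

giving chain groups C_0 ≅ Z^5, C_1 ≅ Z^10, C_2 ≅ Z^5.

The boundary map ∂_1: C_1 → C_0 is given by ∂[p,q] = [q] − [p].
The resulting 5×10 matrix has rank 4, and its Smith normal form has invariant factors (1,1,1,1).

Boundary ∂_2: C_2 → C_1 acts by ∂[p,q,r] = [q,r] − [p,r] + [p,q]. For instance
  ∂[1,2,3] = [2,3] − [1,3] + [1,2],
  ∂[1,4,5] = [4,5] − [1,5] + [1,4].
As a 10×5 matrix over Z this has rank 5, with invariant factors (1,1,1,1,1).

Reading off H_k = ker ∂_k / im ∂_{k+1}:

  H_0: rank C_0 − rank ∂_1 = 5 − 4 = 1, and the invariant factors of ∂_1 are all 1, so H_0 = Z.
  H_1: rank ker ∂_1 − rank ∂_2 = (10 − 4) − 5 = 1, and the invariant factors of ∂_2 are all 1, so H_1 = Z.
  H_2: rank ker ∂_2 − rank ∂_3 = (5 − 5) − 0 = 0, and there is no ∂_3, so H_2 = 0.

H_0 ≅ Z,  H_1 ≅ Z,  H_2 = 0.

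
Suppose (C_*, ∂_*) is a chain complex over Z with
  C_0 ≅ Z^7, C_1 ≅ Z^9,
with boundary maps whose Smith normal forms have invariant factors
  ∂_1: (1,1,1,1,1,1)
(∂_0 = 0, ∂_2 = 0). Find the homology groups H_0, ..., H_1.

H_0: b_0 = 7 − 0 − 6 = 1; torsion from ∂_1 factors > 1: none. So H_0 ≅ Z.
H_1: b_1 = 9 − 6 − 0 = 3; torsion from ∂_2 factors > 1: none. So H_1 ≅ Z^3.

H_0 ≅ Z,  H_1 ≅ Z^3.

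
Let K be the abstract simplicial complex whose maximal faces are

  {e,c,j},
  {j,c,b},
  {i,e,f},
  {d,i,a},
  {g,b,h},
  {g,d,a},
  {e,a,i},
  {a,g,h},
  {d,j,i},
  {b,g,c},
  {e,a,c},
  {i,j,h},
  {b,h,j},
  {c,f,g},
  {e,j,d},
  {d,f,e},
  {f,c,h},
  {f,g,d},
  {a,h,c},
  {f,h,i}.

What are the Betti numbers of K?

K has 10 vertices, 30 edges, 20 triangles.
rank ∂_0 = 0, rank ∂_1 = 9 ⇒ b_0 = 10 − 0 − 9 = 1; all invariant factors of ∂_1 are 1 so no torsion. So H_0 ≅ Z.
rank ∂_1 = 9, rank ∂_2 = 20 ⇒ b_1 = 30 − 9 − 20 = 1; ∂_2 has invariant factor(s) [2] giving torsion. So H_1 ≅ Z × Z/2.
rank ∂_2 = 20, rank ∂_3 = 0 ⇒ b_2 = 20 − 20 − 0 = 0. So H_2 ≅ 0.

b_0 = 1, b_1 = 1, b_2 = 0.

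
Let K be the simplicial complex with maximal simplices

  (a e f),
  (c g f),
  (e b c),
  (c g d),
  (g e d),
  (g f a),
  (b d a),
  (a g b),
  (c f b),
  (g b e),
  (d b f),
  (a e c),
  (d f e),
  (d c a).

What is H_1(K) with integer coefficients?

We work with the vertex ordering a < b < c < d < e < f < g. The simplices of K, each written with vertices in increasing order, are:

  0-simplices (7): a, b, c, d, e, f, g
  1-simplices (21): ab, ac, ad, ae, af, ag, bc, bd, be, bf, bg, cd, ce, cf, cg, de, df, dg, ef, eg, fg
  2-simplices (14): abd, abg, acd, ace, aef, afg, bce, bcf, bdf, beg, cdg, cfg, def, deg

Hence C_0 ≅ Z^7, C_1 ≅ Z^21, C_2 ≅ Z^14.

Boundary ∂_1: C_1 → C_0 maps an edge to its endpoints' difference, ∂[p,q] = q − p. For instance
  ∂ef = f − e.
As a 7×21 matrix over Z this has rank 6, with invariant factors (1,1,1,1,1,1).

Boundary ∂_2: C_2 → C_1 maps a triangle to the signed sum of its edges. For instance
  ∂aef = ef − af + ae,
  ∂acd = cd − ad + ac.
The 21×14 boundary matrix has rank 13 and Smith normal form diag(1,1,1,1,1,1,1,1,1,1,1,1,1).

Reading off H_k = ker ∂_k / im ∂_{k+1}:

  H_1: rank ker ∂_1 − rank ∂_2 = (21 − 6) − 13 = 2, and the invariant factors of ∂_2 are all 1, so H_1 ≅ Z^2.

(K is a triangulation of the torus T^2.)

H_1 ≅ Z^2.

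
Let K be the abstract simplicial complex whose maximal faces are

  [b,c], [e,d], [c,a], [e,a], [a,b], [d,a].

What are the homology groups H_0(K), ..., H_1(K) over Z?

We work with the vertex ordering a < b < c < d < e. The simplices of K, each written with vertices in increasing order, are:

  0-simplices (5): a, b, c, d, e
  1-simplices (6): ab, ac, ad, ae, bc, de

Hence C_0 ≅ Z^5, C_1 ≅ Z^6.

Boundary ∂_1: C_1 → C_0 sends each edge [p,q] (with p < q) to q − p.
As a 5×6 matrix over Z this has rank 4, with invariant factors (1,1,1,1).

Computing H_k = (kernel of ∂_k) / (image of ∂_{k+1}):

  H_0: rank C_0 − rank ∂_1 = 5 − 4 = 1, and the invariant factors of ∂_1 are all 1, so H_0 ≅ Z.
  H_1: rank ker ∂_1 − rank ∂_2 = (6 − 4) − 0 = 2, and there is no ∂_2, so H_1 ≅ Z^2.

As a check, the Euler characteristic is 5 − 6 = -1, which agrees with 1 − 2 = -1.

H_0 = Z,  H_1 = Z^2.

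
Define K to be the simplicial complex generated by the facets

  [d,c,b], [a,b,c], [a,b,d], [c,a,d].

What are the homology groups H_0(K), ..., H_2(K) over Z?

H_0 = Z,  H_1 = 0,  H_2 = Z.

Fix the vertex order a < b < c < d and write every simplex with vertices in increasing order. Then dim K = 2 and the simplices of K are:

  0-simplices (4): a, b, c, d
  1-simplices (6): ab, ac, ad, bc, bd, cd
  2-simplices (4): abc, abd, acd, bcd

Hence C_0 ≅ Z^4, C_1 ≅ Z^6, C_2 ≅ Z^4.

The boundary map ∂_1: C_1 → C_0 maps an edge to its endpoints' difference, ∂[p,q] = q − p.
This gives a 4×6 integer matrix of rank 3; reducing to Smith normal form yields diagonal entries (1,1,1).

∂_2: C_2 → C_1 sends each 2-simplex [p,q,r] to [q,r] − [p,r] + [p,q]. For instance
  ∂bcd = cd − bd + bc,
  ∂abc = bc − ac + ab.
This gives a 6×4 integer matrix of rank 3; reducing to Smith normal form yields diagonal entries (1,1,1).

Computing H_k = (kernel of ∂_k) / (image of ∂_{k+1}):

  H_0: rank C_0 − rank ∂_1 = 4 − 3 = 1, and the invariant factors of ∂_1 are all 1, so H_0 = Z.
  H_1: rank ker ∂_1 − rank ∂_2 = (6 − 3) − 3 = 0, and the invariant factors of ∂_2 are all 1, so H_1 = 0.
  H_2: rank ker ∂_2 − rank ∂_3 = (4 − 3) − 0 = 1, and there is no ∂_3, so H_2 = Z.

(K is a triangulation of the 2-sphere S^2.)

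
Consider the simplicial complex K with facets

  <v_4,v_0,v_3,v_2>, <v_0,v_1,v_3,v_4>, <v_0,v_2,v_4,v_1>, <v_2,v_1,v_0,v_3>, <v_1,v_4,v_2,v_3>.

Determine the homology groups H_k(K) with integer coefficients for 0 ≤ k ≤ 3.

H_0 ≅ Z,  H_1 = 0,  H_2 = 0,  H_3 ≅ Z.

Fix the vertex order v_0 < v_1 < v_2 < v_3 < v_4 and write every simplex with vertices in increasing order. Then dim K = 3 and the simplices of K are:

  0-simplices (5): [v_0], [v_1], [v_2], [v_3], [v_4]
  1-simplices (10): [v_0,v_1], [v_0,v_2], [v_0,v_3], [v_0,v_4], [v_1,v_2], [v_1,v_3], [v_1,v_4], [v_2,v_3], [v_2,v_4], [v_3,v_4]
  2-simplices (10): [v_0,v_1,v_2], [v_0,v_1,v_3], [v_0,v_1,v_4], [v_0,v_2,v_3], [v_0,v_2,v_4], [v_0,v_3,v_4], [v_1,v_2,v_3], [v_1,v_2,v_4], [v_1,v_3,v_4], [v_2,v_3,v_4]
  3-simplices (5): [v_0,v_1,v_2,v_3], [v_0,v_1,v_2,v_4], [v_0,v_1,v_3,v_4], [v_0,v_2,v_3,v_4], [v_1,v_2,v_3,v_4]

giving chain groups C_0 ≅ Z^5, C_1 ≅ Z^10, C_2 ≅ Z^10, C_3 ≅ Z^5.

∂_1: C_1 → C_0 is given by ∂[p,q] = [q] − [p]. For instance
  ∂[v_1,v_4] = [v_4] − [v_1].
The resulting 5×10 matrix has rank 4, and its Smith normal form has invariant factors (1,1,1,1).

The boundary map ∂_2: C_2 → C_1 sends each 2-simplex [p,q,r] to [q,r] − [p,r] + [p,q]. For instance
  ∂[v_0,v_2,v_3] = [v_2,v_3] − [v_0,v_3] + [v_0,v_2],
  ∂[v_0,v_2,v_4] = [v_2,v_4] − [v_0,v_4] + [v_0,v_2].
This gives a 10×10 integer matrix of rank 6; reducing to Smith normal form yields diagonal entries (1,1,1,1,1,1).

∂_3: C_3 → C_2 sends each 3-simplex σ to the alternating sum Σ_i (−1)^i (σ with its i-th vertex removed). For instance
  ∂[v_0,v_1,v_2,v_4] = [v_1,v_2,v_4] − [v_0,v_2,v_4] + [v_0,v_1,v_4] − [v_0,v_1,v_2],
  ∂[v_0,v_1,v_2,v_3] = [v_1,v_2,v_3] − [v_0,v_2,v_3] + [v_0,v_1,v_3] − [v_0,v_1,v_2].
The resulting 10×5 matrix has rank 4, and its Smith normal form has invariant factors (1,1,1,1).

Reading off H_k = ker ∂_k / im ∂_{k+1}:

  H_0: rank C_0 − rank ∂_1 = 5 − 4 = 1, and the invariant factors of ∂_1 are all 1, so H_0 ≅ Z.
  H_1: rank ker ∂_1 − rank ∂_2 = (10 − 4) − 6 = 0, and the invariant factors of ∂_2 are all 1, so H_1 ≅ 0.
  H_2: rank ker ∂_2 − rank ∂_3 = (10 − 6) − 4 = 0, and the invariant factors of ∂_3 are all 1, so H_2 ≅ 0.
  H_3: rank ker ∂_3 − rank ∂_4 = (5 − 4) − 0 = 1, and there is no ∂_4, so H_3 ≅ Z.

As a check, the Euler characteristic is 5 − 10 + 10 − 5 = 0, which agrees with 1 − 0 + 0 − 1 = 0.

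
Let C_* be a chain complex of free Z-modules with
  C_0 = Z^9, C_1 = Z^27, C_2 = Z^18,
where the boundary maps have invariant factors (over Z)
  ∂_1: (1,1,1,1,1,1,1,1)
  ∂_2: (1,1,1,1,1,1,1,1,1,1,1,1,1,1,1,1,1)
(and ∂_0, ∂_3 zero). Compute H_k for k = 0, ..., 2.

H_0: b_0 = 9 − 0 − 8 = 1; torsion from ∂_1 factors > 1: none. So H_0 = Z.
H_1: b_1 = 27 − 8 − 17 = 2; torsion from ∂_2 factors > 1: none. So H_1 = Z^2.
H_2: b_2 = 18 − 17 − 0 = 1; torsion from ∂_3 factors > 1: none. So H_2 = Z.

H_0 = Z,  H_1 = Z^2,  H_2 = Z.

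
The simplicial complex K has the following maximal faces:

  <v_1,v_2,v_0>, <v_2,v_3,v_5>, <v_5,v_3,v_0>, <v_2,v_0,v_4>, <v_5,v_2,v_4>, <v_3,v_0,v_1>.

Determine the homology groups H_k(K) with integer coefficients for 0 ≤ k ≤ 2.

H_0 ≅ Z,  H_1 ≅ Z,  H_2 = 0.

Fix the vertex order v_0 < v_1 < v_2 < v_3 < v_4 < v_5 and write every simplex with vertices in increasing order. Then dim K = 2 and the simplices of K are:

  0-simplices (6): [v_0], [v_1], [v_2], [v_3], [v_4], [v_5]
  1-simplices (12): [v_0,v_1], [v_0,v_2], [v_0,v_3], [v_0,v_4], [v_0,v_5], [v_1,v_2], [v_1,v_3], [v_2,v_3], [v_2,v_4], [v_2,v_5], [v_3,v_5], [v_4,v_5]
  2-simplices (6): [v_0,v_1,v_2], [v_0,v_1,v_3], [v_0,v_2,v_4], [v_0,v_3,v_5], [v_2,v_3,v_5], [v_2,v_4,v_5]

so the chain groups are C_0 ≅ Z^6, C_1 ≅ Z^12, C_2 ≅ Z^6.

∂_1: C_1 → C_0 sends each edge [p,q] (with p < q) to q − p. For instance
  ∂[v_0,v_5] = [v_5] − [v_0].
The 6×12 boundary matrix has rank 5 and Smith normal form diag(1,1,1,1,1).

Boundary ∂_2: C_2 → C_1 maps a triangle to the signed sum of its edges. For instance
  ∂[v_0,v_3,v_5] = [v_3,v_5] − [v_0,v_5] + [v_0,v_3],
  ∂[v_2,v_4,v_5] = [v_4,v_5] − [v_2,v_5] + [v_2,v_4].
As a 12×6 matrix over Z this has rank 6, with invariant factors (1,1,1,1,1,1).

Reading off H_k = ker ∂_k / im ∂_{k+1}:

  H_0: rank C_0 − rank ∂_1 = 6 − 5 = 1, and the invariant factors of ∂_1 are all 1, so H_0 ≅ Z.
  H_1: rank ker ∂_1 − rank ∂_2 = (12 − 5) − 6 = 1, and the invariant factors of ∂_2 are all 1, so H_1 ≅ Z.
  H_2: rank ker ∂_2 − rank ∂_3 = (6 − 6) − 0 = 0, and there is no ∂_3, so H_2 ≅ 0.

As a check, the Euler characteristic is 6 − 12 + 6 = 0, which agrees with 1 − 1 + 0 = 0.
(K is a triangulation of the cylinder S^1 x I.)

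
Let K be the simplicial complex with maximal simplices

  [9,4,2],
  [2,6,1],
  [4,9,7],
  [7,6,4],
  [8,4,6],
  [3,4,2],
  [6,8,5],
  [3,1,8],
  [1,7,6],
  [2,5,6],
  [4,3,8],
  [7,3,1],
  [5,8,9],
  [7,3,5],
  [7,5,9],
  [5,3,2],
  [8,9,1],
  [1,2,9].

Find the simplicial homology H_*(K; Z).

Order the vertices as 1 < 2 < 3 < 4 < 5 < 6 < 7 < 8 < 9. Listing each simplex with vertices in this order, K has dimension 2 with simplices:

  0-simplices (9): [1], [2], [3], [4], [5], [6], [7], [8], [9]
  1-simplices (27): (27 of them)
  2-simplices (18): [1,2,6], [1,2,9], [1,3,7], [1,3,8], [1,6,7], [1,8,9], [2,3,4], [2,3,5], [2,4,9], [2,5,6], [3,4,8], [3,5,7], [4,6,7], [4,6,8], [4,7,9], [5,6,8], [5,7,9], [5,8,9]

Hence C_0 ≅ Z^9, C_1 ≅ Z^27, C_2 ≅ Z^18.

∂_1: C_1 → C_0 maps an edge to its endpoints' difference, ∂[p,q] = q − p.
The resulting 9×27 matrix has rank 8, and its Smith normal form has invariant factors (1,1,1,1,1,1,1,1).

Boundary ∂_2: C_2 → C_1 sends each 2-simplex [p,q,r] to [q,r] − [p,r] + [p,q]. For instance
  ∂[4,7,9] = [7,9] − [4,9] + [4,7],
  ∂[5,6,8] = [6,8] − [5,8] + [5,6].
As a 27×18 matrix over Z this has rank 17, with invariant factors (1,1,1,1,1,1,1,1,1,1,1,1,1,1,1,1,1).

Reading off H_k = ker ∂_k / im ∂_{k+1}:

  H_0: rank C_0 − rank ∂_1 = 9 − 8 = 1, and the invariant factors of ∂_1 are all 1, so H_0 ≅ Z.
  H_1: rank ker ∂_1 − rank ∂_2 = (27 − 8) − 17 = 2, and the invariant factors of ∂_2 are all 1, so H_1 ≅ Z^2.
  H_2: rank ker ∂_2 − rank ∂_3 = (18 − 17) − 0 = 1, and there is no ∂_3, so H_2 ≅ Z.

H_0 = Z,  H_1 = Z^2,  H_2 = Z.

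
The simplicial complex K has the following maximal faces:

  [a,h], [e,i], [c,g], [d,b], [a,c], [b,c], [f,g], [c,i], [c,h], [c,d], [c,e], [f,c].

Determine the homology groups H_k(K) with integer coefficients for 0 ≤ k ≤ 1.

H_0 = Z,  H_1 = Z^4.

K has 9 vertices, 12 edges.
rank ∂_0 = 0, rank ∂_1 = 8 ⇒ b_0 = 9 − 0 − 8 = 1; all invariant factors of ∂_1 are 1 so no torsion. So H_0 = Z.
rank ∂_1 = 8, rank ∂_2 = 0 ⇒ b_1 = 12 − 8 − 0 = 4. So H_1 = Z^4.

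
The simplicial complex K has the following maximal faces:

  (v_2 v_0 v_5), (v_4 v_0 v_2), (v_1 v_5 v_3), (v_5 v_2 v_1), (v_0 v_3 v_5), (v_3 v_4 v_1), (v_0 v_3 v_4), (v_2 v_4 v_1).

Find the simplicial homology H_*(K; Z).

Take the total order v_0 < v_1 < v_2 < v_3 < v_4 < v_5 on the vertex set. Then K (dimension 2) consists of the simplices:

  0-simplices (6): [v_0], [v_1], [v_2], [v_3], [v_4], [v_5]
  1-simplices (12): [v_0,v_2], [v_0,v_3], [v_0,v_4], [v_0,v_5], [v_1,v_2], [v_1,v_3], [v_1,v_4], [v_1,v_5], [v_2,v_4], [v_2,v_5], [v_3,v_4], [v_3,v_5]
  2-simplices (8): [v_0,v_2,v_4], [v_0,v_2,v_5], [v_0,v_3,v_4], [v_0,v_3,v_5], [v_1,v_2,v_4], [v_1,v_2,v_5], [v_1,v_3,v_4], [v_1,v_3,v_5]

Hence C_0 ≅ Z^6, C_1 ≅ Z^12, C_2 ≅ Z^8.

Boundary ∂_1: C_1 → C_0 maps an edge to its endpoints' difference, ∂[p,q] = q − p. For instance
  ∂[v_1,v_4] = [v_4] − [v_1].
As a 6×12 matrix over Z this has rank 5, with invariant factors (1,1,1,1,1).

Boundary ∂_2: C_2 → C_1 sends each 2-simplex [p,q,r] to [q,r] − [p,r] + [p,q]. For instance
  ∂[v_1,v_3,v_5] = [v_3,v_5] − [v_1,v_5] + [v_1,v_3],
  ∂[v_0,v_2,v_4] = [v_2,v_4] − [v_0,v_4] + [v_0,v_2].
This gives a 12×8 integer matrix of rank 7; reducing to Smith normal form yields diagonal entries (1,1,1,1,1,1,1).

Reading off H_k = ker ∂_k / im ∂_{k+1}:

  H_0: rank C_0 − rank ∂_1 = 6 − 5 = 1, and the invariant factors of ∂_1 are all 1, so H_0 ≅ Z.
  H_1: rank ker ∂_1 − rank ∂_2 = (12 − 5) − 7 = 0, and the invariant factors of ∂_2 are all 1, so H_1 ≅ 0.
  H_2: rank ker ∂_2 − rank ∂_3 = (8 − 7) − 0 = 1, and there is no ∂_3, so H_2 ≅ Z.

H_0 = Z,  H_1 = 0,  H_2 = Z.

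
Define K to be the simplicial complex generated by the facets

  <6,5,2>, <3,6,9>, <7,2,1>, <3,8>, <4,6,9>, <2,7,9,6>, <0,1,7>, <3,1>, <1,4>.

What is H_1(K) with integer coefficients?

Take the total order 0 < 1 < 2 < 3 < 4 < 5 < 6 < 7 < 8 < 9 on the vertex set. Then K (dimension 3) consists of the simplices:

  0-simplices (10): [0], [1], [2], [3], [4], [5], [6], [7], [8], [9]
  1-simplices (19): [0,1], [0,7], [1,2], [1,3], [1,4], [1,7], [2,5], [2,6], [2,7], [2,9], [3,6], [3,8], [3,9], [4,6], [4,9], [5,6], [6,7], [6,9], [7,9]
  2-simplices (9): [0,1,7], [1,2,7], [2,5,6], [2,6,7], [2,6,9], [2,7,9], [3,6,9], [4,6,9], [6,7,9]
  3-simplices (1): [2,6,7,9]

Hence C_0 ≅ Z^10, C_1 ≅ Z^19, C_2 ≅ Z^9, C_3 ≅ Z^1.

The boundary map ∂_1: C_1 → C_0 sends each edge [p,q] (with p < q) to q − p.
The resulting 10×19 matrix has rank 9, and its Smith normal form has invariant factors (1,1,1,1,1,1,1,1,1).

The boundary map ∂_2: C_2 → C_1 maps a triangle to the signed sum of its edges. For instance
  ∂[2,5,6] = [5,6] − [2,6] + [2,5],
  ∂[1,2,7] = [2,7] − [1,7] + [1,2].
This gives a 19×9 integer matrix of rank 8; reducing to Smith normal form yields diagonal entries (1,1,1,1,1,1,1,1).

∂_3: C_3 → C_2 sends each 3-simplex σ to the alternating sum Σ_i (−1)^i (σ with its i-th vertex removed). For instance
  ∂[2,6,7,9] = [6,7,9] − [2,7,9] + [2,6,9] − [2,6,7].
As a 9×1 matrix over Z this has rank 1, with invariant factors (1).

From H_k ≅ ker(∂_k) / im(∂_{k+1}) we obtain:

  H_1: rank ker ∂_1 − rank ∂_2 = (19 − 9) − 8 = 2, and the invariant factors of ∂_2 are all 1, so H_1 ≅ Z^2.

H_1 ≅ Z^2.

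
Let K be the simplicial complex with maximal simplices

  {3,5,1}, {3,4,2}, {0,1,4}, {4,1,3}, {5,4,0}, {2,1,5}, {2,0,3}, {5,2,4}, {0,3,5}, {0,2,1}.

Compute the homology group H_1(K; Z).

Fix the vertex order 0 < 1 < 2 < 3 < 4 < 5 and write every simplex with vertices in increasing order. Then dim K = 2 and the simplices of K are:

  0-simplices (6): [0], [1], [2], [3], [4], [5]
  1-simplices (15): [0,1], [0,2], [0,3], [0,4], [0,5], [1,2], [1,3], [1,4], [1,5], [2,3], [2,4], [2,5], [3,4], [3,5], [4,5]
  2-simplices (10): [0,1,2], [0,1,4], [0,2,3], [0,3,5], [0,4,5], [1,2,5], [1,3,4], [1,3,5], [2,3,4], [2,4,5]

so the chain groups are C_0 ≅ Z^6, C_1 ≅ Z^15, C_2 ≅ Z^10.

Boundary ∂_1: C_1 → C_0 is given by ∂[p,q] = [q] − [p]. For instance
  ∂[2,3] = [3] − [2].
The resulting 6×15 matrix has rank 5, and its Smith normal form has invariant factors (1,1,1,1,1).

Boundary ∂_2: C_2 → C_1 acts by ∂[p,q,r] = [q,r] − [p,r] + [p,q]. For instance
  ∂[0,1,2] = [1,2] − [0,2] + [0,1],
  ∂[0,3,5] = [3,5] − [0,5] + [0,3].
This gives a 15×10 integer matrix of rank 10; reducing to Smith normal form yields diagonal entries (1,1,1,1,1,1,1,1,1,2).

Computing H_k = (kernel of ∂_k) / (image of ∂_{k+1}):

  H_1: rank ker ∂_1 − rank ∂_2 = (15 − 5) − 10 = 0, and ∂_2 has invariant factor 2 > 1, so H_1 ≅ Z/2Z.

(K is a triangulation of the real projective plane RP^2.)

H_1 = Z/2Z.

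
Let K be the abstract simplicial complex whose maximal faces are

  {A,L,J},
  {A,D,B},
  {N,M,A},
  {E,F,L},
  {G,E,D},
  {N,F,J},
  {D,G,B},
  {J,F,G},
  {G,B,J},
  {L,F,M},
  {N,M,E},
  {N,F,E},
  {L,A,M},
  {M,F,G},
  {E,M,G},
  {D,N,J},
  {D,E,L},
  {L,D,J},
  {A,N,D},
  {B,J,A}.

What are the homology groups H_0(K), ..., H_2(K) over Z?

H_0 = Z,  H_1 = Z ⊕ Z/2,  H_2 = 0.

Fix the vertex order A < B < D < E < F < G < J < L < M < N and write every simplex with vertices in increasing order. Then dim K = 2 and the simplices of K are:

  0-simplices (10): A, B, D, E, F, G, J, L, M, N
  1-simplices (30): AB, AD, AJ, AL, AM, AN, BD, BG, BJ, DE, DG, DJ, DL, DN, EF, EG, EL, EM, EN, FG, FJ, FL, FM, FN, GJ, GM, JL, JN, LM, MN
  2-simplices (20): ABD, ABJ, ADN, AJL, ALM, AMN, BDG, BGJ, DEG, DEL, DJL, DJN, EFL, EFN, EGM, EMN, FGJ, FGM, FJN, FLM

Hence C_0 ≅ Z^10, C_1 ≅ Z^30, C_2 ≅ Z^20.

∂_1: C_1 → C_0 sends each edge [p,q] (with p < q) to q − p.
The 10×30 boundary matrix has rank 9 and Smith normal form diag(1,1,1,1,1,1,1,1,1).

The boundary map ∂_2: C_2 → C_1 sends each 2-simplex [p,q,r] to [q,r] − [p,r] + [p,q]. For instance
  ∂FGJ = GJ − FJ + FG,
  ∂ABJ = BJ − AJ + AB.
The resulting 30×20 matrix has rank 20, and its Smith normal form has invariant factors (1,1,1,1,1,1,1,1,1,1,1,1,1,1,1,1,1,1,1,2).

From H_k ≅ ker(∂_k) / im(∂_{k+1}) we obtain:

  H_0: rank C_0 − rank ∂_1 = 10 − 9 = 1, and the invariant factors of ∂_1 are all 1, so H_0 ≅ Z.
  H_1: rank ker ∂_1 − rank ∂_2 = (30 − 9) − 20 = 1, and ∂_2 has invariant factor 2 > 1, so H_1 ≅ Z ⊕ Z/2.
  H_2: rank ker ∂_2 − rank ∂_3 = (20 − 20) − 0 = 0, and there is no ∂_3, so H_2 ≅ 0.

(K is a triangulation of the Klein bottle.)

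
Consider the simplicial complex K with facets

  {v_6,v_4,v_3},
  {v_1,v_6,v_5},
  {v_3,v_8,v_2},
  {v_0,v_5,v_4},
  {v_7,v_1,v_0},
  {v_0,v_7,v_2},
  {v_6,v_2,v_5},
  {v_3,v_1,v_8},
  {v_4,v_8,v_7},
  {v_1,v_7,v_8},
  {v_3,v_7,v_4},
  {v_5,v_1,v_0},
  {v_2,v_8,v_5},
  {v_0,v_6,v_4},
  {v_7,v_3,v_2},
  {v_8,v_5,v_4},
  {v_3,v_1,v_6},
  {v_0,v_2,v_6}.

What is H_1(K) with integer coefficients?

H_1 = Z ⊕ Z/2.

Order the vertices as v_0 < v_1 < v_2 < v_3 < v_4 < v_5 < v_6 < v_7 < v_8. Listing each simplex with vertices in this order, K has dimension 2 with simplices:

  0-simplices (9): [v_0], [v_1], [v_2], [v_3], [v_4], [v_5], [v_6], [v_7], [v_8]
  1-simplices (27): (27 of them)
  2-simplices (18): (18 of them)

giving chain groups C_0 ≅ Z^9, C_1 ≅ Z^27, C_2 ≅ Z^18.

∂_1: C_1 → C_0 sends each edge [p,q] (with p < q) to q − p. For instance
  ∂[v_0,v_6] = [v_6] − [v_0].
The resulting 9×27 matrix has rank 8, and its Smith normal form has invariant factors (1,1,1,1,1,1,1,1).

Boundary ∂_2: C_2 → C_1 maps a triangle to the signed sum of its edges. For instance
  ∂[v_1,v_7,v_8] = [v_7,v_8] − [v_1,v_8] + [v_1,v_7],
  ∂[v_0,v_1,v_5] = [v_1,v_5] − [v_0,v_5] + [v_0,v_1].
The 27×18 boundary matrix has rank 18 and Smith normal form diag(1,1,1,1,1,1,1,1,1,1,1,1,1,1,1,1,1,2).

Now H_k = ker ∂_k / im ∂_{k+1}, so:

  H_1: rank ker ∂_1 − rank ∂_2 = (27 − 8) − 18 = 1, and ∂_2 has invariant factor 2 > 1, so H_1 ≅ Z ⊕ Z/2.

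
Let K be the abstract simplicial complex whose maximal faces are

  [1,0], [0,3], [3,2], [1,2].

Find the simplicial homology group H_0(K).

H_0 ≅ Z.

Fix the vertex order 0 < 1 < 2 < 3 and write every simplex with vertices in increasing order. Then dim K = 1 and the simplices of K are:

  0-simplices (4): [0], [1], [2], [3]
  1-simplices (4): [0,1], [0,3], [1,2], [2,3]

Hence C_0 ≅ Z^4, C_1 ≅ Z^4.

∂_1: C_1 → C_0 sends each edge [p,q] (with p < q) to q − p. For instance
  ∂[0,3] = [3] − [0].
The resulting 4×4 matrix has rank 3, and its Smith normal form has invariant factors (1,1,1).

Computing H_k = (kernel of ∂_k) / (image of ∂_{k+1}):

  H_0: rank C_0 − rank ∂_1 = 4 − 3 = 1, and the invariant factors of ∂_1 are all 1, so H_0 = Z.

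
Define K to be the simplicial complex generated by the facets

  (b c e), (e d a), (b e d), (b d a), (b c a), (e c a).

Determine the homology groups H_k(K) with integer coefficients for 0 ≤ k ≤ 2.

Fix the vertex order a < b < c < d < e and write every simplex with vertices in increasing order. Then dim K = 2 and the simplices of K are:

  0-simplices (5): a, b, c, d, e
  1-simplices (9): ab, ac, ad, ae, bc, bd, be, ce, de
  2-simplices (6): abc, abd, ace, ade, bce, bde

so the chain groups are C_0 ≅ Z^5, C_1 ≅ Z^9, C_2 ≅ Z^6.

The boundary map ∂_1: C_1 → C_0 maps an edge to its endpoints' difference, ∂[p,q] = q − p. For instance
  ∂ab = b − a.
The resulting 5×9 matrix has rank 4, and its Smith normal form has invariant factors (1,1,1,1).

The boundary map ∂_2: C_2 → C_1 acts by ∂[p,q,r] = [q,r] − [p,r] + [p,q]. For instance
  ∂abc = bc − ac + ab,
  ∂abd = bd − ad + ab.
The 9×6 boundary matrix has rank 5 and Smith normal form diag(1,1,1,1,1).

From H_k ≅ ker(∂_k) / im(∂_{k+1}) we obtain:

  H_0: rank C_0 − rank ∂_1 = 5 − 4 = 1, and the invariant factors of ∂_1 are all 1, so H_0 ≅ Z.
  H_1: rank ker ∂_1 − rank ∂_2 = (9 − 4) − 5 = 0, and the invariant factors of ∂_2 are all 1, so H_1 ≅ 0.
  H_2: rank ker ∂_2 − rank ∂_3 = (6 − 5) − 0 = 1, and there is no ∂_3, so H_2 ≅ Z.

As a check, the Euler characteristic is 5 − 9 + 6 = 2, which agrees with 1 − 0 + 1 = 2.

H_0 ≅ Z,  H_1 = 0,  H_2 ≅ Z.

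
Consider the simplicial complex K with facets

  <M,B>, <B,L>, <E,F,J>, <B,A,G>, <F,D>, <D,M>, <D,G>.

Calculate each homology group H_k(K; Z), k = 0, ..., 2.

Fix the vertex order A < B < D < E < F < G < J < L < M and write every simplex with vertices in increasing order. Then dim K = 2 and the simplices of K are:

  0-simplices (9): A, B, D, E, F, G, J, L, M
  1-simplices (11): AB, AG, BG, BL, BM, DF, DG, DM, EF, EJ, FJ
  2-simplices (2): ABG, EFJ

so the chain groups are C_0 ≅ Z^9, C_1 ≅ Z^11, C_2 ≅ Z^2.

The boundary map ∂_1: C_1 → C_0 maps an edge to its endpoints' difference, ∂[p,q] = q − p. For instance
  ∂EF = F − E.
The 9×11 boundary matrix has rank 8 and Smith normal form diag(1,1,1,1,1,1,1,1).

Boundary ∂_2: C_2 → C_1 acts by ∂[p,q,r] = [q,r] − [p,r] + [p,q]. For instance
  ∂EFJ = FJ − EJ + EF,
  ∂ABG = BG − AG + AB.
As a 11×2 matrix over Z this has rank 2, with invariant factors (1,1).

From H_k ≅ ker(∂_k) / im(∂_{k+1}) we obtain:

  H_0: rank C_0 − rank ∂_1 = 9 − 8 = 1, and the invariant factors of ∂_1 are all 1, so H_0 ≅ Z.
  H_1: rank ker ∂_1 − rank ∂_2 = (11 − 8) − 2 = 1, and the invariant factors of ∂_2 are all 1, so H_1 ≅ Z.
  H_2: rank ker ∂_2 − rank ∂_3 = (2 − 2) − 0 = 0, and there is no ∂_3, so H_2 ≅ 0.

As a check, the Euler characteristic is 9 − 11 + 2 = 0, which agrees with 1 − 1 + 0 = 0.

H_0 ≅ Z,  H_1 ≅ Z,  H_2 = 0.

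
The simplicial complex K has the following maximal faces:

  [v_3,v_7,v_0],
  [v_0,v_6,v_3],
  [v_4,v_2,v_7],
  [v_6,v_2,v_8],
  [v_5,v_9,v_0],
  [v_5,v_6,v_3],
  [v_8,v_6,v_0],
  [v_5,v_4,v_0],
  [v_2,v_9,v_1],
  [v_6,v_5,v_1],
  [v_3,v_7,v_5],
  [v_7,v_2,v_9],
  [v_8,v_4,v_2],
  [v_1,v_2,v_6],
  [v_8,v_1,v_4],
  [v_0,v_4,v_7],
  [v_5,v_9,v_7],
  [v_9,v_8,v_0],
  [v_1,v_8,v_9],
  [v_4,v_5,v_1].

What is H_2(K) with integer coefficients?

Take the total order v_0 < v_1 < v_2 < v_3 < v_4 < v_5 < v_6 < v_7 < v_8 < v_9 on the vertex set. Then K (dimension 2) consists of the simplices:

  0-simplices (10): [v_0], [v_1], [v_2], [v_3], [v_4], [v_5], [v_6], [v_7], [v_8], [v_9]
  1-simplices (30): (30 of them)
  2-simplices (20): (20 of them)

giving chain groups C_0 ≅ Z^10, C_1 ≅ Z^30, C_2 ≅ Z^20.

The boundary map ∂_1: C_1 → C_0 is given by ∂[p,q] = [q] − [p]. For instance
  ∂[v_5,v_6] = [v_6] − [v_5].
As a 10×30 matrix over Z this has rank 9, with invariant factors (1,1,1,1,1,1,1,1,1).

The boundary map ∂_2: C_2 → C_1 acts by ∂[p,q,r] = [q,r] − [p,r] + [p,q]. For instance
  ∂[v_5,v_7,v_9] = [v_7,v_9] − [v_5,v_9] + [v_5,v_7],
  ∂[v_1,v_5,v_6] = [v_5,v_6] − [v_1,v_6] + [v_1,v_5].
The resulting 30×20 matrix has rank 20, and its Smith normal form has invariant factors (1,1,1,1,1,1,1,1,1,1,1,1,1,1,1,1,1,1,1,2).

From H_k ≅ ker(∂_k) / im(∂_{k+1}) we obtain:

  H_2: rank ker ∂_2 − rank ∂_3 = (20 − 20) − 0 = 0, and there is no ∂_3, so H_2 = 0.

(K is a triangulation of the Klein bottle.)

H_2 ≅ 0.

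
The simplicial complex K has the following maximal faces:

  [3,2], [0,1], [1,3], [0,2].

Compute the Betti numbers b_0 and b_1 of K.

b_0 = 1, b_1 = 1.

We work with the vertex ordering 0 < 1 < 2 < 3. The simplices of K, each written with vertices in increasing order, are:

  0-simplices (4): [0], [1], [2], [3]
  1-simplices (4): [0,1], [0,2], [1,3], [2,3]

so the chain groups are C_0 ≅ Z^4, C_1 ≅ Z^4.

Boundary ∂_1: C_1 → C_0 is given by ∂[p,q] = [q] − [p]. For instance
  ∂[2,3] = [3] − [2].
The 4×4 boundary matrix has rank 3 and Smith normal form diag(1,1,1).

Computing H_k = (kernel of ∂_k) / (image of ∂_{k+1}):

  H_0: rank C_0 − rank ∂_1 = 4 − 3 = 1, and the invariant factors of ∂_1 are all 1, so H_0 = Z.
  H_1: rank ker ∂_1 − rank ∂_2 = (4 − 3) − 0 = 1, and there is no ∂_2, so H_1 = Z.

Hence the Betti numbers are b_0 = 1, b_1 = 1.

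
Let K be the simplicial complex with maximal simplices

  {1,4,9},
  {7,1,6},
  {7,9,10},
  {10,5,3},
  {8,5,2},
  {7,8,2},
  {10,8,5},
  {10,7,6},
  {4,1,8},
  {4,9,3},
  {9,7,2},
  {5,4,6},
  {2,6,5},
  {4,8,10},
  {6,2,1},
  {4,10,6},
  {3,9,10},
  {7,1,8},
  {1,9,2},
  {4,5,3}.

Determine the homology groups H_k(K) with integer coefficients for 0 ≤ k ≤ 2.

Take the total order 1 < 2 < 3 < 4 < 5 < 6 < 7 < 8 < 9 < 10 on the vertex set. Then K (dimension 2) consists of the simplices:

  0-simplices (10): [1], [2], [3], [4], [5], [6], [7], [8], [9], [10]
  1-simplices (30): (30 of them)
  2-simplices (20): (20 of them)

Hence C_0 ≅ Z^10, C_1 ≅ Z^30, C_2 ≅ Z^20.

Boundary ∂_1: C_1 → C_0 maps an edge to its endpoints' difference, ∂[p,q] = q − p. For instance
  ∂[3,10] = [10] − [3].
The resulting 10×30 matrix has rank 9, and its Smith normal form has invariant factors (1,1,1,1,1,1,1,1,1).

∂_2: C_2 → C_1 sends each 2-simplex [p,q,r] to [q,r] − [p,r] + [p,q]. For instance
  ∂[3,9,10] = [9,10] − [3,10] + [3,9],
  ∂[1,7,8] = [7,8] − [1,8] + [1,7].
The 30×20 boundary matrix has rank 20 and Smith normal form diag(1,1,1,1,1,1,1,1,1,1,1,1,1,1,1,1,1,1,1,2).

Computing H_k = (kernel of ∂_k) / (image of ∂_{k+1}):

  H_0: rank C_0 − rank ∂_1 = 10 − 9 = 1, and the invariant factors of ∂_1 are all 1, so H_0 ≅ Z.
  H_1: rank ker ∂_1 − rank ∂_2 = (30 − 9) − 20 = 1, and ∂_2 has invariant factor 2 > 1, so H_1 ≅ Z ⊕ Z_2.
  H_2: rank ker ∂_2 − rank ∂_3 = (20 − 20) − 0 = 0, and there is no ∂_3, so H_2 ≅ 0.

H_0 ≅ Z,  H_1 ≅ Z ⊕ Z_2,  H_2 = 0.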